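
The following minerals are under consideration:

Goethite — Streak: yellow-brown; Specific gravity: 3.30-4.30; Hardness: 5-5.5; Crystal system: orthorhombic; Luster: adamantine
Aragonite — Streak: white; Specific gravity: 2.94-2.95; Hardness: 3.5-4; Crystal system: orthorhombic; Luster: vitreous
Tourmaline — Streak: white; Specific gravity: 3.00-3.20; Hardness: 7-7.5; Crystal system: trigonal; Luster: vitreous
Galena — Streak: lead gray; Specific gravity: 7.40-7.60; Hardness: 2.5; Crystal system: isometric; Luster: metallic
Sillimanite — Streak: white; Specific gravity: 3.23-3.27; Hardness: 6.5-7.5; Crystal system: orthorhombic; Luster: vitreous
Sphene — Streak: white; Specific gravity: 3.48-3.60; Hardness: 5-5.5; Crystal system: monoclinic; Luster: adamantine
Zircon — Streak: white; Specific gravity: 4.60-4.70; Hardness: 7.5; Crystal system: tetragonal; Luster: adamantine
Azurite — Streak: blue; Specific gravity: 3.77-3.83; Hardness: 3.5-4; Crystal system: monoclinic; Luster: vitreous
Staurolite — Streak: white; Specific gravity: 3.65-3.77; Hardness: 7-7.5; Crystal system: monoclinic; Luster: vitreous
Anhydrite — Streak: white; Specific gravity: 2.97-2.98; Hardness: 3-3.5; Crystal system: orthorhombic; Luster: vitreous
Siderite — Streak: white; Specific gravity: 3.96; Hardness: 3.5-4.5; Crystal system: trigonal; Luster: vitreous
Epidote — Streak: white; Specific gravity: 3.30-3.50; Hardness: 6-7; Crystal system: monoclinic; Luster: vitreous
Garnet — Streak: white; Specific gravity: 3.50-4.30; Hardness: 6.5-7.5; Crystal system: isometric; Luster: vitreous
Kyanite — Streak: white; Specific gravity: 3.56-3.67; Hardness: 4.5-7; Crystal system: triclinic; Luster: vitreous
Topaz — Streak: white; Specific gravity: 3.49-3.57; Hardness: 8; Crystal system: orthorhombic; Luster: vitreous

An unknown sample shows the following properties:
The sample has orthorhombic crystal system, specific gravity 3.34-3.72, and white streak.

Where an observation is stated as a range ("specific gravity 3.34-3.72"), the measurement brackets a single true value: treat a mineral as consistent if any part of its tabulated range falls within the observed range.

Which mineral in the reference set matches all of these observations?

Orthorhombic crystal system: Goethite, Aragonite, Sillimanite, Anhydrite, Topaz remain.
Specific gravity 3.34-3.72: narrows the field to Goethite, Topaz.
White streak is inconsistent with Goethite.
Topaz is the sole remaining match.

Topaz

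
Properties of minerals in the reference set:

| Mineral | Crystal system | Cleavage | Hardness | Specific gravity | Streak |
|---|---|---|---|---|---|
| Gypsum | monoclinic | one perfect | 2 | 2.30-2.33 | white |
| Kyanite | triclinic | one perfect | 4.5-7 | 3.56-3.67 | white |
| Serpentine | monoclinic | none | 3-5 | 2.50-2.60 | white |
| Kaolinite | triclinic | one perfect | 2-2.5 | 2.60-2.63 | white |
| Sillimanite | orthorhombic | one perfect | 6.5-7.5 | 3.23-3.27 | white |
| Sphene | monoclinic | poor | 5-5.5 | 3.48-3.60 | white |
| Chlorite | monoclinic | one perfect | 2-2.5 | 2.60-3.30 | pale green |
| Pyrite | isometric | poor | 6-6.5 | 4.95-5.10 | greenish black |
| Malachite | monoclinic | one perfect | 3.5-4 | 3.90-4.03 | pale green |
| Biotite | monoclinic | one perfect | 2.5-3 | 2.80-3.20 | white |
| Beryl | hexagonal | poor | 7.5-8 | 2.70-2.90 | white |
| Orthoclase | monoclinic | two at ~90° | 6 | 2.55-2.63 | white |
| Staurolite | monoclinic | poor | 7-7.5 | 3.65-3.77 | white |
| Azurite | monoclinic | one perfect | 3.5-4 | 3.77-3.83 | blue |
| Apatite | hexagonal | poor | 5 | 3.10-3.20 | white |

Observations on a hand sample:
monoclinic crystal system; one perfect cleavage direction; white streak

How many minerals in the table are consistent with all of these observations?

Monoclinic crystal system excludes Kyanite, Kaolinite, Sillimanite, Pyrite, Beryl, Apatite.
One perfect cleavage direction excludes Serpentine, Sphene, Orthoclase, Staurolite.
White streak: leaves Gypsum, Biotite.
Consistent with every observation: Biotite, Gypsum.
That is 2 minerals.

2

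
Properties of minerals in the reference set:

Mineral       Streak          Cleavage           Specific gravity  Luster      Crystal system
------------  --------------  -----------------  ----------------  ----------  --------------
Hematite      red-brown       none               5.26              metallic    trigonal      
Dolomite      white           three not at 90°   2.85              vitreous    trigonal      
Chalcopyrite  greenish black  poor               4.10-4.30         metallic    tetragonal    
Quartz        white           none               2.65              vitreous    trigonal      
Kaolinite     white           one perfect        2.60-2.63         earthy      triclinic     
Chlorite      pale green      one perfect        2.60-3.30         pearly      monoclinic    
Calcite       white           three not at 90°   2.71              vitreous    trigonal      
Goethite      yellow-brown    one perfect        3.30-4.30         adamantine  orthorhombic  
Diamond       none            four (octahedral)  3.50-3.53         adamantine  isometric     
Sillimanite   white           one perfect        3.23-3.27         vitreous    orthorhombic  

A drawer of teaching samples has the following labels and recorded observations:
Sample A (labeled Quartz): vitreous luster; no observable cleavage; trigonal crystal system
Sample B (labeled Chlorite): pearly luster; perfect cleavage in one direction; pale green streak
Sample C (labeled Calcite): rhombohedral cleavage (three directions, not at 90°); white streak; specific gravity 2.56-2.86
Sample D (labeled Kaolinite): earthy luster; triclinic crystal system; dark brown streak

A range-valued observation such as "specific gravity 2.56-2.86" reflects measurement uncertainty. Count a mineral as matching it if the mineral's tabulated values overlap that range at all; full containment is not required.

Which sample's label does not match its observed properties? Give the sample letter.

D

Sample A: all recorded properties match Quartz.
Sample B: all recorded properties match Chlorite.
Sample C: all recorded properties match Calcite.
Sample D: Kaolinite has white streak, but the record shows dark brown streak — this label is wrong.
The mislabeled specimen is D.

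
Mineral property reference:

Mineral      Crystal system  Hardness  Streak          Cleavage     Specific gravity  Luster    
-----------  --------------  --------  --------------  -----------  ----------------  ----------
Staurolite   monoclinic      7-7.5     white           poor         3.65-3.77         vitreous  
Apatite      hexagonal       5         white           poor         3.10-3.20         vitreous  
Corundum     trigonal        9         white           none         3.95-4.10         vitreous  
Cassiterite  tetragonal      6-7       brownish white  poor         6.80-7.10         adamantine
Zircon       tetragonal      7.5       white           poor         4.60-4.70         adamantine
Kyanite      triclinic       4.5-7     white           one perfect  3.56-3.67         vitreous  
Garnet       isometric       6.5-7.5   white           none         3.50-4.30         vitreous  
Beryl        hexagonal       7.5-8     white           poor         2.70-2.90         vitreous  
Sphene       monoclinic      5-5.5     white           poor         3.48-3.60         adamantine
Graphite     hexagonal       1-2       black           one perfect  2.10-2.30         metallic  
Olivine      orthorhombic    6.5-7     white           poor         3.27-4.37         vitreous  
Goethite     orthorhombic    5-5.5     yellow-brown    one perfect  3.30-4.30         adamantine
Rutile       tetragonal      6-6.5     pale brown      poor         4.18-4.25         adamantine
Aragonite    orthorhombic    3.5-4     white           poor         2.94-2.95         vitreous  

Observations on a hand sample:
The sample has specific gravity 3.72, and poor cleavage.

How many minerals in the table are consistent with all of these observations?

2

Specific gravity 3.72 — leaves Staurolite, Garnet, Olivine, Goethite.
Poor cleavage eliminates Garnet, Goethite.
Consistent with every observation: Olivine, Staurolite.
That is 2 minerals.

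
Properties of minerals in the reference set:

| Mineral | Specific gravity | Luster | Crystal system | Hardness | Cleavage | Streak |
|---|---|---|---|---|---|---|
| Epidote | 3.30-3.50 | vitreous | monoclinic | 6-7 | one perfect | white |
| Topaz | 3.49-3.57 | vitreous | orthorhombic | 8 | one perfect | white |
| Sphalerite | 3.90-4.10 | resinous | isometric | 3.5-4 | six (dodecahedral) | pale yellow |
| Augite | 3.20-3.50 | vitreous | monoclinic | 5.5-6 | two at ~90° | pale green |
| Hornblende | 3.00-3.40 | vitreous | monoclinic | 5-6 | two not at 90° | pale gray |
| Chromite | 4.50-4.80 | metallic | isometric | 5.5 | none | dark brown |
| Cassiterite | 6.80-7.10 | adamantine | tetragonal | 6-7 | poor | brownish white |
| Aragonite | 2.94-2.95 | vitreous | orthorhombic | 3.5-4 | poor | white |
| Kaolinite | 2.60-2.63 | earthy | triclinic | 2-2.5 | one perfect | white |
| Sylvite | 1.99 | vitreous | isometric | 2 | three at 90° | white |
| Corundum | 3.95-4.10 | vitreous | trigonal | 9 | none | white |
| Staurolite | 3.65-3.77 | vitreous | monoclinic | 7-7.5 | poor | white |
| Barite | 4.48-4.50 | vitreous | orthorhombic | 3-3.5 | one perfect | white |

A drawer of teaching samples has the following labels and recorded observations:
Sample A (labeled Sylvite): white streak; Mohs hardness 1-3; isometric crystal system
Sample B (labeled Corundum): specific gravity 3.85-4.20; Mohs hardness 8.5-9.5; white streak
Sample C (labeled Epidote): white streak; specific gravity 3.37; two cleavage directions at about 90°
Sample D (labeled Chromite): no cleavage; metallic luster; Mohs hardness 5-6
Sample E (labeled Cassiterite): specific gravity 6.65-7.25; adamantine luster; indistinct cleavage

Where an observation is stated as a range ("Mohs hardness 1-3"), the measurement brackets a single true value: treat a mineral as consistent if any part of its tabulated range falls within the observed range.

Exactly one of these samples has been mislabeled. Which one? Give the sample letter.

Sample A: all recorded properties match Sylvite.
Sample B: all recorded properties match Corundum.
Sample C: Epidote has cleavage one perfect, but the record shows two cleavage directions at about 90° — this label is wrong.
Sample D: all recorded properties match Chromite.
Sample E: all recorded properties match Cassiterite.
Only sample C is inconsistent with its label.

C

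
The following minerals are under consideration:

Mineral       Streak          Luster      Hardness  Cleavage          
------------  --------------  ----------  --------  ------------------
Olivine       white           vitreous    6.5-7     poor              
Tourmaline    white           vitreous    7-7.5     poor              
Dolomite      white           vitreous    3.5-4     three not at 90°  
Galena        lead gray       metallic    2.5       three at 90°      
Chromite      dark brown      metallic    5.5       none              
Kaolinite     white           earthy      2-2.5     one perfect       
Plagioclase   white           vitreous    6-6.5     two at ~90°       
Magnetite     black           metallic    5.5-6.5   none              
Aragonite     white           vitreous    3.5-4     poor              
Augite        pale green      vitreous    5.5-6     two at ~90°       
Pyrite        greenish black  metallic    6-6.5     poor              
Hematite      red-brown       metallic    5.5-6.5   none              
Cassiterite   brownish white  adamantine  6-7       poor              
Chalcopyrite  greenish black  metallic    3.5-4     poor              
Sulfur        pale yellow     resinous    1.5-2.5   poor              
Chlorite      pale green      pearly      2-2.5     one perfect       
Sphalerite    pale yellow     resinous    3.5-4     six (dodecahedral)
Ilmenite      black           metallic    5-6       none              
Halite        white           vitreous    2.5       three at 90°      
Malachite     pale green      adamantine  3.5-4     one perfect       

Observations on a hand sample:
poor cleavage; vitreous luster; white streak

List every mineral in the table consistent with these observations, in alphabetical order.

Poor cleavage — only Olivine, Tourmaline, Aragonite, Pyrite, Cassiterite, Chalcopyrite, Sulfur remain.
Vitreous luster — Olivine, Tourmaline, Aragonite remain.
White streak — every remaining candidate is consistent.
The minerals that satisfy all observations are Aragonite, Olivine, Tourmaline.

Aragonite, Olivine, Tourmaline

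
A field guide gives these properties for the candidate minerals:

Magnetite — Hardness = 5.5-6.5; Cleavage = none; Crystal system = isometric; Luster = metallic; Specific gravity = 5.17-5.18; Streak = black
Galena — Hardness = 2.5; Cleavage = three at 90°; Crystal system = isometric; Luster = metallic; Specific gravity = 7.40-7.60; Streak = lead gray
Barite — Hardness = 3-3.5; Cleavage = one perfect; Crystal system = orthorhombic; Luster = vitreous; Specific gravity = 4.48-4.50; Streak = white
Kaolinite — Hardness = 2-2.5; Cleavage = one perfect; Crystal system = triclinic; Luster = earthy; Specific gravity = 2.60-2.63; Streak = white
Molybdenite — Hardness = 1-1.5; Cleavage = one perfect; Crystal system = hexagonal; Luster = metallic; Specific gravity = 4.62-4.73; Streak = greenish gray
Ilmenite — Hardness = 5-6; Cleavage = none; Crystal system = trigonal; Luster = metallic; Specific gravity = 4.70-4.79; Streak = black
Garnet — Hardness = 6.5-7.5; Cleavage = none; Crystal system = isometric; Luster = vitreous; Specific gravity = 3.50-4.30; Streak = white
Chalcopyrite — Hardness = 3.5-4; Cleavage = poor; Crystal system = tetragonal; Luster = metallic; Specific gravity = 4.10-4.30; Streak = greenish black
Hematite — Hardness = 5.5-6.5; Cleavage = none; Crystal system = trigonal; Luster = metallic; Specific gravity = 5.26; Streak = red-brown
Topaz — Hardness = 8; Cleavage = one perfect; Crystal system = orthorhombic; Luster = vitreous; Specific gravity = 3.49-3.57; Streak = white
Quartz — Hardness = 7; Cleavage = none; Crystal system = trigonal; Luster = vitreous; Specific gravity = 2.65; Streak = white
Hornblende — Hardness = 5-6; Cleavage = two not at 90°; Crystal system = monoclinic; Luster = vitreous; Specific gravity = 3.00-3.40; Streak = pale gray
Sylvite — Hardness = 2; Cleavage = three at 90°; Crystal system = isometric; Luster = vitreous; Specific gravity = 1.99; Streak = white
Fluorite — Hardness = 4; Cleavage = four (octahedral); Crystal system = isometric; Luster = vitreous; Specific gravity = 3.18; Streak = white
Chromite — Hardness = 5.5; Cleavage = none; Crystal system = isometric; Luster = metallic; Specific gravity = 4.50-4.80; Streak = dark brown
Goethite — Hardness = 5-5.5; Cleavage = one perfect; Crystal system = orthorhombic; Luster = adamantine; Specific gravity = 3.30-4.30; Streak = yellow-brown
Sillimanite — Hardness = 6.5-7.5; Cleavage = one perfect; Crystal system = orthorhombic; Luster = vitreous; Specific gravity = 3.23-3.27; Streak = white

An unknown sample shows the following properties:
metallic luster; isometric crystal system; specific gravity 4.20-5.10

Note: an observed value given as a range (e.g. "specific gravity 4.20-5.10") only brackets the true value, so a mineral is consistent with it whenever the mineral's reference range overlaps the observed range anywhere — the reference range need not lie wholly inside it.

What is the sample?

Chromite

Metallic luster: leaves Magnetite, Galena, Molybdenite, Ilmenite, Chalcopyrite, Hematite, Chromite.
Isometric crystal system: only Magnetite, Galena, Chromite remain.
Specific gravity 4.20-5.10: leaves Chromite.
Chromite is the sole remaining match.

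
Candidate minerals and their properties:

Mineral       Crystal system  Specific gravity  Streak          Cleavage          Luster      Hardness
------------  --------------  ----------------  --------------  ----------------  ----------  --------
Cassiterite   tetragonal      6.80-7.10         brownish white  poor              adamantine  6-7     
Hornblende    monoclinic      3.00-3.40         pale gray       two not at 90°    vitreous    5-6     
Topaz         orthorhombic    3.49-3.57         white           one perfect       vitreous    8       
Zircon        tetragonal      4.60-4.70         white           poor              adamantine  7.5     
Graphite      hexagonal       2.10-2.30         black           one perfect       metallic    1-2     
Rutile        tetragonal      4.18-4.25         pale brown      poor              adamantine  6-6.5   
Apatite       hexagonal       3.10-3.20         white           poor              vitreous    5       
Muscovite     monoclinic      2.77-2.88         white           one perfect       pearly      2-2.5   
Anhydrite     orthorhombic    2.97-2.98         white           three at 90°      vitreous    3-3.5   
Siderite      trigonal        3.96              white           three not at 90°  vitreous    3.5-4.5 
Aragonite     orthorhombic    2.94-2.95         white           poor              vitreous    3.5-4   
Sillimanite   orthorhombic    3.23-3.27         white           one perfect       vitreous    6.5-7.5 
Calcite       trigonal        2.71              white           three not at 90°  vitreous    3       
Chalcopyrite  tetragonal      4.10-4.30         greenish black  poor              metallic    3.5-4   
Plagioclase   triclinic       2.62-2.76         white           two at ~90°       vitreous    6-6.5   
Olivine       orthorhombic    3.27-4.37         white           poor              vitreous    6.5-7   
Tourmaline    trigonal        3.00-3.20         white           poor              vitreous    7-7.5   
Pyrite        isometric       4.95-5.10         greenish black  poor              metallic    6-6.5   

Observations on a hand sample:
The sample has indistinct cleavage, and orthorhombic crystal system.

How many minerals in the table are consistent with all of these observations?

Indistinct cleavage — Cassiterite, Zircon, Rutile, Apatite, Aragonite, Chalcopyrite, Olivine, Tourmaline, Pyrite remain.
Orthorhombic crystal system — Aragonite, Olivine remain.
Consistent with every observation: Aragonite, Olivine.
That is 2 minerals.

2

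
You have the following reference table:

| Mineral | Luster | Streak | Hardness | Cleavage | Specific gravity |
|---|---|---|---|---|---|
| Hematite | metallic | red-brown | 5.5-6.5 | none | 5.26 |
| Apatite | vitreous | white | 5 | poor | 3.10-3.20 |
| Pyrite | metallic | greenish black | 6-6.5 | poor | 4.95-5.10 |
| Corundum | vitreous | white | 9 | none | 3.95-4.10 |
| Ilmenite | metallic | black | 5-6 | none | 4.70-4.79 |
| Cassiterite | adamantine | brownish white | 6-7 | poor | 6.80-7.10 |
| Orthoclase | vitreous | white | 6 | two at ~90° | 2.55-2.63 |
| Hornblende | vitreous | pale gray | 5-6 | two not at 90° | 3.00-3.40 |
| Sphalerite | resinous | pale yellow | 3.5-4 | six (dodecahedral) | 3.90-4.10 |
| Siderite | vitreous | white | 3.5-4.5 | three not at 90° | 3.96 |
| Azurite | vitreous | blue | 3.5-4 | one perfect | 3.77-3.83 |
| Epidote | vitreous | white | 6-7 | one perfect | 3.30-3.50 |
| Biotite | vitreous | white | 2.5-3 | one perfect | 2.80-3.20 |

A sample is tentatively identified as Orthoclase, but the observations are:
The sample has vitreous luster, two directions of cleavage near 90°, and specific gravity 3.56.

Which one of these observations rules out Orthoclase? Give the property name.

specific gravity

Vitreous luster: Orthoclase has vitreous luster — consistent.
Two directions of cleavage near 90°: Orthoclase has cleavage two at ~90° — consistent.
Specific gravity 3.56: Orthoclase has SG 2.55-2.63 — inconsistent.
Only the specific gravity is inconsistent.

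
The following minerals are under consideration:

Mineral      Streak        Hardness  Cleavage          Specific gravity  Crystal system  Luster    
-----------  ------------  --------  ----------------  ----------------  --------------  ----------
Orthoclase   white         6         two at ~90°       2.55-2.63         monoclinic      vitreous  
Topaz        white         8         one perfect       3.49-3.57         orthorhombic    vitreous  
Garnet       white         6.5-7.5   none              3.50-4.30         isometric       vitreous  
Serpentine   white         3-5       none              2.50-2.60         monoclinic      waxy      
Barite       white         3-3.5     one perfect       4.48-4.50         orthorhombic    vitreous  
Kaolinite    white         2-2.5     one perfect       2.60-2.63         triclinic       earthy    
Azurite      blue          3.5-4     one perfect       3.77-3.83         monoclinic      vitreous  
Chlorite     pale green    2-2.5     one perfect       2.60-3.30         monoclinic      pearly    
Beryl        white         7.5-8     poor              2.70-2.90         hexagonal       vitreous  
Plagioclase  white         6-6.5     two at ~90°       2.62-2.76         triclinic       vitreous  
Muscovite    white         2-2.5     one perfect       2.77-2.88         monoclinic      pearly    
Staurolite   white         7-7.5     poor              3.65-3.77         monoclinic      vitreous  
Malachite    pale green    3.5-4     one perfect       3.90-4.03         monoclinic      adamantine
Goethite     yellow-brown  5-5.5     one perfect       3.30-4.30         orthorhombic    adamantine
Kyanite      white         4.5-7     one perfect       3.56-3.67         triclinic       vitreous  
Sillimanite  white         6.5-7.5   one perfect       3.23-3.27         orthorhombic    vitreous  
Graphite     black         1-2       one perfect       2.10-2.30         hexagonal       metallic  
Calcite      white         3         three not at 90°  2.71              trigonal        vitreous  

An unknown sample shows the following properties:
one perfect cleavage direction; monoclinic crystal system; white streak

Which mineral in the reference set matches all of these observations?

One perfect cleavage direction — only Topaz, Barite, Kaolinite, Azurite, Chlorite, Muscovite, Malachite, Goethite, Kyanite, Sillimanite, Graphite remain.
Monoclinic crystal system — leaves Azurite, Chlorite, Muscovite, Malachite.
White streak — leaves Muscovite.
Muscovite is the sole remaining match.

Muscovite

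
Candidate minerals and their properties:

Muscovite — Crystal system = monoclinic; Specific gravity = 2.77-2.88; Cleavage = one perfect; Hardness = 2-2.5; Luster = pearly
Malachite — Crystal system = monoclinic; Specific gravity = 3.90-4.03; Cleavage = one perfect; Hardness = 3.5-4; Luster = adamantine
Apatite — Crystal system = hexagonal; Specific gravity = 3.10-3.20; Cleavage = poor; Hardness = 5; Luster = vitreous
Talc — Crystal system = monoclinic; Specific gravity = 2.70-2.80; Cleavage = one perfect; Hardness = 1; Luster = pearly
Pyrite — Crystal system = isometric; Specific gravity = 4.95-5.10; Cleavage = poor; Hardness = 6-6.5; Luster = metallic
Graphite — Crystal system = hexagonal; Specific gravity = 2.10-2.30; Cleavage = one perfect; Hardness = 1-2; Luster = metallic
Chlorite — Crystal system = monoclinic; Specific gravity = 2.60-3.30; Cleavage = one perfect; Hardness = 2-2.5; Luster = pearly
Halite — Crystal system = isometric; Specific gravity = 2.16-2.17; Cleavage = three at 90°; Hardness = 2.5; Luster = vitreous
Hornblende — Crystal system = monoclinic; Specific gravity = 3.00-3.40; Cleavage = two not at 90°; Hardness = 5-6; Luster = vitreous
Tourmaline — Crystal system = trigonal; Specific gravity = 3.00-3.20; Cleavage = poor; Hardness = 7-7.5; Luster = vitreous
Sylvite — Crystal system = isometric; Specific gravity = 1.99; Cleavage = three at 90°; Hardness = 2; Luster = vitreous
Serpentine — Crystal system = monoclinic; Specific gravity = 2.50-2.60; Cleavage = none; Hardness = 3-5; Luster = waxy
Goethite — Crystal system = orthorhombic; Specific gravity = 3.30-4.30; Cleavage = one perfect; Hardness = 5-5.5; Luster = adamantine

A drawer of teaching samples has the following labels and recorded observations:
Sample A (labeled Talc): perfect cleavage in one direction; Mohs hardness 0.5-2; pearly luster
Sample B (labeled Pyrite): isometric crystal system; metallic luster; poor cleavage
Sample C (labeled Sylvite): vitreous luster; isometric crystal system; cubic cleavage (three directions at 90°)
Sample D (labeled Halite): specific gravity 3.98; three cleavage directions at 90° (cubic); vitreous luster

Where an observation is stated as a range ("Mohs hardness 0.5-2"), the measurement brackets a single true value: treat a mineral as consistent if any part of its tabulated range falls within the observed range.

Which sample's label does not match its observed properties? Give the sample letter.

D

Sample A: observations are consistent with Talc.
Sample B: observations are consistent with Pyrite.
Sample C: observations are consistent with Sylvite.
Sample D: specific gravity 3.98 is outside the reference for Halite (SG 2.16-2.17) — mislabeled.
Sample D is the mislabeled one.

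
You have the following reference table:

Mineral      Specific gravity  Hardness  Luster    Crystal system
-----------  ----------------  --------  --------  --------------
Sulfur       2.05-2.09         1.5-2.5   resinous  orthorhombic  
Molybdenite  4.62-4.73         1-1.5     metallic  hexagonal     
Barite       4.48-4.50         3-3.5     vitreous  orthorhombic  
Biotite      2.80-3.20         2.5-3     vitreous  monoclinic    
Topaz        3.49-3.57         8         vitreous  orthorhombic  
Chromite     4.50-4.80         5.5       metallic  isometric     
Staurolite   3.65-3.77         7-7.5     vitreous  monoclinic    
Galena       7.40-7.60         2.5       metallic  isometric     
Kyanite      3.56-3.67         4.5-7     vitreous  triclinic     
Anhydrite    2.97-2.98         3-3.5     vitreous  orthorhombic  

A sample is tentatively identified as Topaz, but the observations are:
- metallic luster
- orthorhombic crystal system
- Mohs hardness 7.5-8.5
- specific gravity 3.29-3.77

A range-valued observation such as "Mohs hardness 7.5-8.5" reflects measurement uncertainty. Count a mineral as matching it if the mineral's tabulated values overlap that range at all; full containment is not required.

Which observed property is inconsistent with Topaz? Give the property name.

Metallic luster: Topaz has vitreous luster — outside the reference range.
Orthorhombic crystal system: Topaz has orthorhombic system — consistent.
Mohs hardness 7.5-8.5: Topaz has hardness 8 — consistent.
Specific gravity 3.29-3.77: Topaz has SG 3.49-3.57 — consistent.
The luster is the one property that does not fit.

luster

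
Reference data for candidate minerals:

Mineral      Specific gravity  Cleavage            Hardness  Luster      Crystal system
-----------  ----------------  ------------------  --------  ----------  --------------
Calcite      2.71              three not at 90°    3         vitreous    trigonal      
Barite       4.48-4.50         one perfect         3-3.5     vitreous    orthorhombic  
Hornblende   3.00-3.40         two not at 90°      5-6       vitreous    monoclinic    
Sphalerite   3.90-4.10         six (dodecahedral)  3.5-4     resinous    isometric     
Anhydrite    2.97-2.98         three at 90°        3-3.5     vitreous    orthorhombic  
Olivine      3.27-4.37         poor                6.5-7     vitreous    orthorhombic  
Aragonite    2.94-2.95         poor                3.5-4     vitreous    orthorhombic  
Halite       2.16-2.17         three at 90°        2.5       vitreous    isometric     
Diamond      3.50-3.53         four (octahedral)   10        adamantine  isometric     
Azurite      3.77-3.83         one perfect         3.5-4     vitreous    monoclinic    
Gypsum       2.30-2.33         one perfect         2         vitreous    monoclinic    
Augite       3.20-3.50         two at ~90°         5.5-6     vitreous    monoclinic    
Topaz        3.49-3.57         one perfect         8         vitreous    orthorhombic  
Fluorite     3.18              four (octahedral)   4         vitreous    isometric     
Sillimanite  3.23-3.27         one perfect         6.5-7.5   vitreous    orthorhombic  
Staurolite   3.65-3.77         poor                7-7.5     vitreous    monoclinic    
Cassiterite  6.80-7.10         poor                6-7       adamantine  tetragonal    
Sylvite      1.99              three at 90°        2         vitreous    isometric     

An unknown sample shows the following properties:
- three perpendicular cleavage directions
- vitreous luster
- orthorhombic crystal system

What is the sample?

Three perpendicular cleavage directions: narrows the field to Anhydrite, Halite, Sylvite.
Vitreous luster: all remaining candidates fit.
Orthorhombic crystal system: narrows the field to Anhydrite.
Anhydrite is the sole remaining match.

Anhydrite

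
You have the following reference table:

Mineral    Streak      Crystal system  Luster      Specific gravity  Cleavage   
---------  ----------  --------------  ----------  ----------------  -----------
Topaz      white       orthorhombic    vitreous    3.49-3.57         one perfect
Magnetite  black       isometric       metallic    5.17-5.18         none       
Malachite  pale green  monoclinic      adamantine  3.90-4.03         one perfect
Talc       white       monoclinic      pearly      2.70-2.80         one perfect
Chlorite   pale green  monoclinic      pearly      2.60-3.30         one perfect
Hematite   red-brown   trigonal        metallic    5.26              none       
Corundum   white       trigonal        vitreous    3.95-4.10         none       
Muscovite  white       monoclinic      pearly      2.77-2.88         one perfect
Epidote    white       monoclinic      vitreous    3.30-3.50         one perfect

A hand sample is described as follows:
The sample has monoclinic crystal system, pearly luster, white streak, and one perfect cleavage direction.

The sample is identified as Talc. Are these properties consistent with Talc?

Yes

Monoclinic crystal system — agrees with Talc (monoclinic system).
Pearly luster — agrees with Talc (pearly luster).
White streak — agrees with Talc (white streak).
One perfect cleavage direction — agrees with Talc (cleavage one perfect).
Nothing contradicts Talc.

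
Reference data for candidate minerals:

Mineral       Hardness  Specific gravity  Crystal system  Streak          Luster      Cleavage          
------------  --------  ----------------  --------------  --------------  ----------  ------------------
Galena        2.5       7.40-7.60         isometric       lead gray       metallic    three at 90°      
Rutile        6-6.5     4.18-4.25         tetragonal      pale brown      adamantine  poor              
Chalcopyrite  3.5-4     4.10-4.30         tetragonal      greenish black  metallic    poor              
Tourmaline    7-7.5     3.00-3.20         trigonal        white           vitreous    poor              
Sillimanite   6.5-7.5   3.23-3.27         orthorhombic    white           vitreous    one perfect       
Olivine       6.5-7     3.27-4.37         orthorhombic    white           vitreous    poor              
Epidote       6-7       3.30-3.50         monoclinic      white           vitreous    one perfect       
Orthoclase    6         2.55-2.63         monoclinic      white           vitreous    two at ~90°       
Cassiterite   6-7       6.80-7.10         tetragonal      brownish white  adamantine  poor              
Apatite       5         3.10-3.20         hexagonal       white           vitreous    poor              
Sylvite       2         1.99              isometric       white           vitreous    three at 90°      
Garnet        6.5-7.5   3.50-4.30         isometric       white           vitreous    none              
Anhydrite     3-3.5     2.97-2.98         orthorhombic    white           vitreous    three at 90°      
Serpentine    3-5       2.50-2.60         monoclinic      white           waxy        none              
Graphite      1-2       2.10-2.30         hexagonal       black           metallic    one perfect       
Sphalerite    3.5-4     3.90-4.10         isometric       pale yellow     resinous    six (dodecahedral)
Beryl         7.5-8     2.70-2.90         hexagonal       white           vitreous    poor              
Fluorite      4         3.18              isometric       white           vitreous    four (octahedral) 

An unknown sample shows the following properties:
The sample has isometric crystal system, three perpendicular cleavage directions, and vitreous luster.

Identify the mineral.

Sylvite

Isometric crystal system — only Galena, Sylvite, Garnet, Sphalerite, Fluorite remain.
Three perpendicular cleavage directions — Galena, Sylvite remain.
Vitreous luster excludes Galena.
Only Sylvite satisfies all observations.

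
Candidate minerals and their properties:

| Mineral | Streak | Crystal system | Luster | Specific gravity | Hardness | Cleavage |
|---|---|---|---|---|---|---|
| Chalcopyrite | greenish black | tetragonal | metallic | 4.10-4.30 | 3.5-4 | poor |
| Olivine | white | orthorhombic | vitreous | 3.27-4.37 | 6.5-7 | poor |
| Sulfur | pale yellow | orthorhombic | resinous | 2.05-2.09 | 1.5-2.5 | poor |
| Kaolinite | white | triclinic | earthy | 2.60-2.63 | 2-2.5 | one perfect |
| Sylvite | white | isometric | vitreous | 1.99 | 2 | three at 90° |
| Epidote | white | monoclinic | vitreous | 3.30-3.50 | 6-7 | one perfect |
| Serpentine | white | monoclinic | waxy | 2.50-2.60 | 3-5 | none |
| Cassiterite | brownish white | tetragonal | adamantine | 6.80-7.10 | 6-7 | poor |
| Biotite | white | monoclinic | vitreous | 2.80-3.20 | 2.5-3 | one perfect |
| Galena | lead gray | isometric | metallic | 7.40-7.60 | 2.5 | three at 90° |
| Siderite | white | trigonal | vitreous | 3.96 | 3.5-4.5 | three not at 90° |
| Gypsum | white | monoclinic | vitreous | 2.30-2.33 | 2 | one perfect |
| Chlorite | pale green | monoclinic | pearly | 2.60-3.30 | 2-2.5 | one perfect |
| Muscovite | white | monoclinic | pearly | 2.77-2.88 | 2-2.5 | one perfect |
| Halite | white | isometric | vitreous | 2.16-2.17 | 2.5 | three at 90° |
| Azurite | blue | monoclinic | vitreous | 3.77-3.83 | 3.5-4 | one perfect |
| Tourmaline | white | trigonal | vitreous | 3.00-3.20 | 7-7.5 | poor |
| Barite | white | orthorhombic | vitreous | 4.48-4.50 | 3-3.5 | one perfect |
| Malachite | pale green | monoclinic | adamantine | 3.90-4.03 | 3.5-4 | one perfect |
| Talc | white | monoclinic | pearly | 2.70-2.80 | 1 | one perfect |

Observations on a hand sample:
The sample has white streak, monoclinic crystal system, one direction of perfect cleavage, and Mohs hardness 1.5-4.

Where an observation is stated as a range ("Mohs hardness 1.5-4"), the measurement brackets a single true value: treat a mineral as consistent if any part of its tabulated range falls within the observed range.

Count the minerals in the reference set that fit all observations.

White streak: only Olivine, Kaolinite, Sylvite, Epidote, Serpentine, Biotite, Siderite, Gypsum, Muscovite, Halite, Tourmaline, Barite, Talc remain.
Monoclinic crystal system: Epidote, Serpentine, Biotite, Gypsum, Muscovite, Talc remain.
One direction of perfect cleavage rules out Serpentine.
Mohs hardness 1.5-4 is inconsistent with Epidote, Talc.
Consistent with every observation: Biotite, Gypsum, Muscovite.
That is 3 minerals.

3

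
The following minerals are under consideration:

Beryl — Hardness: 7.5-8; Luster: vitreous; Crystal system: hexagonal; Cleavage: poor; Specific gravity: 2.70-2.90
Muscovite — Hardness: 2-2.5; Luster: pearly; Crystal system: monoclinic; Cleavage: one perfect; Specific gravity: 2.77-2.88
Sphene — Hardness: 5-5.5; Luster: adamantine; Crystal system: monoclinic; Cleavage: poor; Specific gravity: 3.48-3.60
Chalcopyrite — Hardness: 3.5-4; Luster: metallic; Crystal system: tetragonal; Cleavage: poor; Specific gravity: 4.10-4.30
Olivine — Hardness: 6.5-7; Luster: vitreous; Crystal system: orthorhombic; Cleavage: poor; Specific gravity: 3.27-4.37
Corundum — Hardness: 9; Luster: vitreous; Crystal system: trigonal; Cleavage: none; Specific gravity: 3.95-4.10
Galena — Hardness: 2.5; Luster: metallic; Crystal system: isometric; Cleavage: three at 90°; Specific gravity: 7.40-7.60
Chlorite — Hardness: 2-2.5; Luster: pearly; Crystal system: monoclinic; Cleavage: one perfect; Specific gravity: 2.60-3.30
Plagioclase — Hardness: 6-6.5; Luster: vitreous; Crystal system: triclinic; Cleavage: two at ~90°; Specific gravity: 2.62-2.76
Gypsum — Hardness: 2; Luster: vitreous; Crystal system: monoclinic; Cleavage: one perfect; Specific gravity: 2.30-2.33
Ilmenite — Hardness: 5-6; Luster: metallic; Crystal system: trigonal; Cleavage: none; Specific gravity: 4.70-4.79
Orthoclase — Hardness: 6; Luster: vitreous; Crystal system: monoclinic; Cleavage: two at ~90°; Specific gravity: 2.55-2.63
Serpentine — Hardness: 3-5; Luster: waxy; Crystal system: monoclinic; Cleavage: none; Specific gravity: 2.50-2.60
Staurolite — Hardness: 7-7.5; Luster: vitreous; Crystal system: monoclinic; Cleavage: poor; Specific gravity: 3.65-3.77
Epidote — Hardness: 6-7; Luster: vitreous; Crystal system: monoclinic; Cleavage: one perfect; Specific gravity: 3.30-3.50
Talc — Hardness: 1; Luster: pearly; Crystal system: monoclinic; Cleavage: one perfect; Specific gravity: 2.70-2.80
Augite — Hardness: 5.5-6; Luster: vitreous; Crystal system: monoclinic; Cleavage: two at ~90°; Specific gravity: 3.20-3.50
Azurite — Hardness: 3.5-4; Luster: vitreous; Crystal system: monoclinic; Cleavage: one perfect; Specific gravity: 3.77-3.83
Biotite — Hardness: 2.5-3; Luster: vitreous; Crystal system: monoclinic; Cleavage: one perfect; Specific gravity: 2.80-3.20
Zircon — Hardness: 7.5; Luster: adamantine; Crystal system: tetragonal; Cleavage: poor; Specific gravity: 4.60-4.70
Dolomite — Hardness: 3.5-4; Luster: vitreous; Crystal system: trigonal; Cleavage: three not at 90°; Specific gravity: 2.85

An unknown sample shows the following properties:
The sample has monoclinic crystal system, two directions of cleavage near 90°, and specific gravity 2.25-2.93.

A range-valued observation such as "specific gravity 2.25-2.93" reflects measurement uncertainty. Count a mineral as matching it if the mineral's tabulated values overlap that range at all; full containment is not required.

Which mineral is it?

Monoclinic crystal system: narrows the field to Muscovite, Sphene, Chlorite, Gypsum, Orthoclase, Serpentine, Staurolite, Epidote, Talc, Augite, Azurite, Biotite.
Two directions of cleavage near 90°: Orthoclase, Augite remain.
Specific gravity 2.25-2.93 eliminates Augite.
Only Orthoclase satisfies all observations.

Orthoclase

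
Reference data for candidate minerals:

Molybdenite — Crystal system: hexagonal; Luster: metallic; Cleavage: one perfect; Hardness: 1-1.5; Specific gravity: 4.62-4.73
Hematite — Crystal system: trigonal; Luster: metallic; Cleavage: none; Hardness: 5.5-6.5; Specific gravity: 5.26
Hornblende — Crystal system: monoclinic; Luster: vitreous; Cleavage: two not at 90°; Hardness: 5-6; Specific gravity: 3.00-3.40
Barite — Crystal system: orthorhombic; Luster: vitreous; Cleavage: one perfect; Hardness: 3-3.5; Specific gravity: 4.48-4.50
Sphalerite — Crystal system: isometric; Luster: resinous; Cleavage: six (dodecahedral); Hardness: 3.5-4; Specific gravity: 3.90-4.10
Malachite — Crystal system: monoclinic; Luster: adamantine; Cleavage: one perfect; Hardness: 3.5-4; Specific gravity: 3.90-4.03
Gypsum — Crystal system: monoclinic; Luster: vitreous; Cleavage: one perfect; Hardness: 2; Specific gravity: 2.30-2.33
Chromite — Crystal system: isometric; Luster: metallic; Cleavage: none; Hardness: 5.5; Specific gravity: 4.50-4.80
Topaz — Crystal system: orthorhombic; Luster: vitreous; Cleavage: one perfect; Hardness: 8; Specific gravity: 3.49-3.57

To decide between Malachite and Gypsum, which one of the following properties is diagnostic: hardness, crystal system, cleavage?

hardness

Hardness: Malachite 3.5-4, Gypsum 2 — different.
Crystal system: both monoclinic — shared.
Cleavage: both one perfect — shared.
Only hardness differs between Malachite and Gypsum among the listed tests.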